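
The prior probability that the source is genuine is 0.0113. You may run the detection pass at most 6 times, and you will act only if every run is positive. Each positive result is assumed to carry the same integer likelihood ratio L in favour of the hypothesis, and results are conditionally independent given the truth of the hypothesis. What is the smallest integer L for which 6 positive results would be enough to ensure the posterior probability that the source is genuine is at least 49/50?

5

Prior odds = 0.0113/0.9887 = 113/9887.
Target odds = 0.98/0.02 = 49.
Need L⁶ ≥ 49 ÷ (113/9887) = 484463/113.
4⁶ = 4096 < 484463/113 ≤ 15625 = 5⁶, so L = 5.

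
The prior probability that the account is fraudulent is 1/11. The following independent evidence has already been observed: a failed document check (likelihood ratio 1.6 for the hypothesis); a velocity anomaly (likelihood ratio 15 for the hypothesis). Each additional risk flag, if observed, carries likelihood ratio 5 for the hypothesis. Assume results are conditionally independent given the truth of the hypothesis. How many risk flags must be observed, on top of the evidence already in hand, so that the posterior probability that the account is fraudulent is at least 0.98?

2

Prior odds = (1/11)/(10/11) = 0.1.
Combined Bayes factor of the evidence already in hand = 1.6 × 15 = 24.
Odds after that evidence = 0.1 × 24 = 2.4.
Target odds = 0.98/0.02 = 49.
Need 5ⁿ ≥ 49 ÷ 2.4 = 245/12.
5¹ = 5 falls short of 245/12 but 5² = 25 reaches it, so n = 2.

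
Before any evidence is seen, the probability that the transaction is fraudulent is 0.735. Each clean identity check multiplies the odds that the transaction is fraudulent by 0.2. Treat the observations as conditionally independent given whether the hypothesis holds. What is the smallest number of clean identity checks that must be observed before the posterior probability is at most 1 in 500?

5

Prior odds: 0.735 ÷ 0.265 = 147/53.
Likelihood ratio per clean identity check = 0.2.
Target odds: 0.002 ÷ 0.998 = 1/499.
Need (147/53) × 0.2ⁿ ≤ 1/499, i.e. 0.2ⁿ ≤ 53/73353.
0.2⁴ = 0.0016 is still above 53/73353 but 0.2⁵ = 0.00032 is at or below it, so n = 5.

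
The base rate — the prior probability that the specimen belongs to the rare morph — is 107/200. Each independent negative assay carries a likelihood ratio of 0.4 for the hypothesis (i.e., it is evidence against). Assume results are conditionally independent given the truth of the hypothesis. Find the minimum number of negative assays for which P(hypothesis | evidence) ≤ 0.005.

6

Prior odds: 0.535 ÷ 0.465 = 107/93.
Likelihood ratio per negative assay = 0.4.
Target posterior odds = 0.005/0.995 = 1/199.
Need (107/93) × 0.4ⁿ ≤ 1/199, i.e. 0.4ⁿ ≤ 93/21293.
0.4⁵ = 0.01024 is still above 93/21293 but 0.4⁶ = 64/15625 is at or below it, so n = 6.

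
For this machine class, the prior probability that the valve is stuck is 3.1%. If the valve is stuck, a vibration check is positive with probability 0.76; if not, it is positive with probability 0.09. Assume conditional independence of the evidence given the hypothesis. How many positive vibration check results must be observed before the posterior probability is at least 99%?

4

Prior odds = 0.031/0.969 = 31/969.
Likelihood ratio of a positive = 0.76/0.09 = 76/9.
Target posterior odds = 0.99/0.01 = 99.
Need (31/969) × (76/9)ⁿ ≥ 99, i.e. (76/9)ⁿ ≥ 95931/31.
(76/9)³ = 438976/729 falls short of 95931/31 but (76/9)⁴ = 33362176/6561 reaches it, so n = 4.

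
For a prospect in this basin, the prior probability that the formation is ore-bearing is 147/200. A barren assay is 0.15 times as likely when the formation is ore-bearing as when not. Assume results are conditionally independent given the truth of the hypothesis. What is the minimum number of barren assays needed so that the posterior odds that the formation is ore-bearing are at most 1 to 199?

Prior odds = 0.735/0.265 = 147/53.
Likelihood ratio per barren assay = 0.15.
Target odds = 1/199.
Need (147/53) × 0.15ⁿ ≤ 1/199, i.e. 0.15ⁿ ≤ 53/29253.
0.15³ = 0.003375 is still above 53/29253 but 0.15⁴ = 81/160000 is at or below it, so n = 4.

4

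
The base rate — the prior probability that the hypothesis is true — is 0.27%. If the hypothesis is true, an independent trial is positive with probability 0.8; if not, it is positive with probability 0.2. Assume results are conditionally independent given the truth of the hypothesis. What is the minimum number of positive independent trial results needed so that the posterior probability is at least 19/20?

Prior odds = 0.0027/0.9973 = 27/9973.
Likelihood ratio of a positive = 0.8/0.2 = 4.
Target posterior odds = 0.95/0.05 = 19.
Need (27/9973) × 4ⁿ ≥ 19, i.e. 4ⁿ ≥ 189487/27.
4⁶ = 4096 falls short of 189487/27 but 4⁷ = 16384 reaches it, so n = 7.

7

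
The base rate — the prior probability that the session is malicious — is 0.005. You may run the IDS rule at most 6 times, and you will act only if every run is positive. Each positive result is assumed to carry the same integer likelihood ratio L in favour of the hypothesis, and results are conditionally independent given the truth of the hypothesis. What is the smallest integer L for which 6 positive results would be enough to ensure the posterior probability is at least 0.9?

Prior odds = 0.005/0.995 = 1/199.
Target odds = 0.9/0.1 = 9.
Need L⁶ ≥ 9 ÷ (1/199) = 1791.
3⁶ = 729 < 1791 ≤ 4096 = 4⁶, so L = 4.

4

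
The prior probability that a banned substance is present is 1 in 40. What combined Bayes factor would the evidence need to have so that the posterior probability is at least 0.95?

Prior odds = 0.025/0.975 = 1/39.
Target odds = 0.95/0.05 = 19.
Required Bayes factor = 19 ÷ (1/39) = 741.

741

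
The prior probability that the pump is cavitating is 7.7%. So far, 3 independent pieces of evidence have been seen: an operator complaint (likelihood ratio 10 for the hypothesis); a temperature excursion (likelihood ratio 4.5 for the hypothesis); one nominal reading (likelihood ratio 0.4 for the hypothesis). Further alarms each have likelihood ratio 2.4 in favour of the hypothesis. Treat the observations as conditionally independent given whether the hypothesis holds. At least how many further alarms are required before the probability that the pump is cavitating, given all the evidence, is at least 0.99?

Prior odds = 0.077/0.923 = 77/923.
Combined Bayes factor of the evidence already in hand = 10 × 4.5 × 0.4 = 18.
Odds after that evidence = (77/923) × 18 = 1386/923.
Target odds = 0.99/0.01 = 99.
Need 2.4ⁿ ≥ 99 ÷ (1386/923) = 923/14.
2.4⁴ = 33.1776 falls short of 923/14 but 2.4⁵ = 79.62624 reaches it, so n = 5.

5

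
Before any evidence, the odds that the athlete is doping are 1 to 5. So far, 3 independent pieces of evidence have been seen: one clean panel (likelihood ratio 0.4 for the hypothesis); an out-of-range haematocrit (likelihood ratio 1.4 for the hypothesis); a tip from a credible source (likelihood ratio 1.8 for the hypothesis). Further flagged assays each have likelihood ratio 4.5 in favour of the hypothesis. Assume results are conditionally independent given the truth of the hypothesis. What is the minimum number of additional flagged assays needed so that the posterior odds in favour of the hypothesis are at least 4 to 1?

2

Prior odds = 0.2.
Combined Bayes factor of the evidence already in hand = 0.4 × 1.4 × 1.8 = 1.008.
Odds after that evidence = 0.2 × 1.008 = 0.2016.
Target odds = 4.
Need 4.5ⁿ ≥ 4 ÷ 0.2016 = 1250/63.
4.5¹ = 4.5 falls short of 1250/63 but 4.5² = 20.25 reaches it, so n = 2.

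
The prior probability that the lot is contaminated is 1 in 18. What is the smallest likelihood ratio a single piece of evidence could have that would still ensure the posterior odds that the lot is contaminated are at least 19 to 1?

323

Prior odds = (1/18)/(17/18) = 1/17.
Target odds = 19.
Required Bayes factor = 19 ÷ (1/17) = 323.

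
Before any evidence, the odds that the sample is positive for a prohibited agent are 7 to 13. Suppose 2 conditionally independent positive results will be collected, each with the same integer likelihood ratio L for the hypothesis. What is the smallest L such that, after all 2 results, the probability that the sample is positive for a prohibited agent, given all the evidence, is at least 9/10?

Prior odds = 7/13.
Target odds = 0.9/0.1 = 9.
Need L² ≥ 9 ÷ (7/13) = 117/7.
4² = 16 < 117/7 ≤ 25 = 5², so L = 5.

5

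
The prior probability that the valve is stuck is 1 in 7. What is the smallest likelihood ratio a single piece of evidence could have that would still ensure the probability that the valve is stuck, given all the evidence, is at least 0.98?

Prior odds = (1/7)/(6/7) = 1/6.
Target odds = 0.98/0.02 = 49.
Required Bayes factor = 49 ÷ (1/6) = 294.

294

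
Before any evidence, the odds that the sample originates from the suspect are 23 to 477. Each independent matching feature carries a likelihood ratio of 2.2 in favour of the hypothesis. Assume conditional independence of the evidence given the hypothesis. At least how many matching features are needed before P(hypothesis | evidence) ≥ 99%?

10

Prior odds = 23/477.
Likelihood ratio per matching feature = 2.2.
Target posterior odds = 0.99/0.01 = 99.
Require 2.2ⁿ ≥ 99 ÷ (23/477) = 47223/23.
2.2⁹ ≈1207.27 falls short of 47223/23 but 2.2¹⁰ ≈2655.99 reaches it, so n = 10.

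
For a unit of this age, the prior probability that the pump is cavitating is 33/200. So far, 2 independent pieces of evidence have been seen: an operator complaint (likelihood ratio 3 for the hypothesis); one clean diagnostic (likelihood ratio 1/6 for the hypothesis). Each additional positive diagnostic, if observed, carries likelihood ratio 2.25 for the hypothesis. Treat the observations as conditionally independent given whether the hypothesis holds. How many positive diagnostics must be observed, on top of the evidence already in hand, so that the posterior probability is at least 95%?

7

Prior odds = 0.165/0.835 = 33/167.
Combined Bayes factor of the evidence already in hand = 3 × (1/6) = 0.5.
Odds after that evidence = (33/167) × 0.5 = 33/334.
Target odds = 0.95/0.05 = 19.
Need 2.25ⁿ ≥ 19 ÷ (33/334) = 6346/33.
2.25⁶ = 531441/4096 falls short of 6346/33 but 2.25⁷ = 4782969/16384 reaches it, so n = 7.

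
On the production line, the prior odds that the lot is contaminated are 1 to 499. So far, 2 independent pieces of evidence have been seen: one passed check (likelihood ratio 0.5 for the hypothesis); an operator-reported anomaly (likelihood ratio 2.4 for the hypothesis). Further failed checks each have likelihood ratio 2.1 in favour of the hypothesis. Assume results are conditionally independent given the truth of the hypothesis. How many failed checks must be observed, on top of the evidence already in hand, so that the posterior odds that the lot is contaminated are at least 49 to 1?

Prior odds = 1/499.
Combined Bayes factor of the evidence already in hand = 0.5 × 2.4 = 1.2.
Odds after that evidence = (1/499) × 1.2 = 6/2495.
Target odds = 49.
Need 2.1ⁿ ≥ 49 ÷ (6/2495) = 122255/6.
2.1¹³ ≈15447.2 falls short of 122255/6 but 2.1¹⁴ ≈32439.2 reaches it, so n = 14.

14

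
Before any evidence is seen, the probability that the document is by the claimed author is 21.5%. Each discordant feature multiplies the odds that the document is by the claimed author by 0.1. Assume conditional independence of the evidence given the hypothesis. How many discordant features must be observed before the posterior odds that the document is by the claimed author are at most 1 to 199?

2

Prior odds = 0.215/0.785 = 43/157.
Likelihood ratio per discordant feature = 0.1.
Target odds = 1/199.
Need (43/157) × 0.1ⁿ ≤ 1/199, i.e. 0.1ⁿ ≤ 157/8557.
0.1¹ = 0.1 is still above 157/8557 but 0.1² = 0.01 is at or below it, so n = 2.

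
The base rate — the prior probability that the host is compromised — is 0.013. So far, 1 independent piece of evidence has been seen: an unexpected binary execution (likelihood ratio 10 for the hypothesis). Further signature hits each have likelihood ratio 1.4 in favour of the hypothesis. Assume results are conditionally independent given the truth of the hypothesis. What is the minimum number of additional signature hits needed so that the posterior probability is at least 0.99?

20

Prior odds = 0.013/0.987 = 13/987.
Bayes factor of the evidence already in hand = 10.
Odds after that evidence = (13/987) × 10 = 130/987.
Target odds = 0.99/0.01 = 99.
Need 1.4ⁿ ≥ 99 ÷ (130/987) = 97713/130.
1.4¹⁹ ≈597.63 falls short of 97713/130 but 1.4²⁰ ≈836.683 reaches it, so n = 20.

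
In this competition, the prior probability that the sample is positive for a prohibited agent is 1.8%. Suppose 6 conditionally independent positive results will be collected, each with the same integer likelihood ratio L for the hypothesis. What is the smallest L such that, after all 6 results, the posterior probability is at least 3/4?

3

Prior odds = 0.018/0.982 = 9/491.
Target odds = 0.75/0.25 = 3.
Need L⁶ ≥ 3 ÷ (9/491) = 491/3.
2⁶ = 64 < 491/3 ≤ 729 = 3⁶, so L = 3.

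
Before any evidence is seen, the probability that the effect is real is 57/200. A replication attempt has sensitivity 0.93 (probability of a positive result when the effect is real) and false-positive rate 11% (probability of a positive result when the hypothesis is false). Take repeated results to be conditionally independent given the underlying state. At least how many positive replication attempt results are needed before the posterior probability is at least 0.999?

4

Prior odds: 0.285 ÷ 0.715 = 57/143.
Likelihood ratio of a positive result = 0.93/0.11 = 93/11.
Target posterior odds = 0.999/0.001 = 999.
Require (93/11)ⁿ ≥ 999 ÷ (57/143) = 47619/19.
(93/11)³ = 804357/1331 falls short of 47619/19 but (93/11)⁴ = 74805201/14641 reaches it, so n = 4.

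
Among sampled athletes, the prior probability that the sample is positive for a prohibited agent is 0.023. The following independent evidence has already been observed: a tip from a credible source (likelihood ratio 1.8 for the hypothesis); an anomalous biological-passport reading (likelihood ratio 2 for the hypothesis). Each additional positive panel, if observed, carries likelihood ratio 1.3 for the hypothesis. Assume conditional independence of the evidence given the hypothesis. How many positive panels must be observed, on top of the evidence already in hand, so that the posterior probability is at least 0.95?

Prior odds = 0.023/0.977 = 23/977.
Combined Bayes factor of the evidence already in hand = 1.8 × 2 = 3.6.
Odds after that evidence = (23/977) × 3.6 = 414/4885.
Target odds = 0.95/0.05 = 19.
Need 1.3ⁿ ≥ 19 ÷ (414/4885) = 92815/414.
1.3²⁰ ≈190.05 falls short of 92815/414 but 1.3²¹ ≈247.065 reaches it, so n = 21.

21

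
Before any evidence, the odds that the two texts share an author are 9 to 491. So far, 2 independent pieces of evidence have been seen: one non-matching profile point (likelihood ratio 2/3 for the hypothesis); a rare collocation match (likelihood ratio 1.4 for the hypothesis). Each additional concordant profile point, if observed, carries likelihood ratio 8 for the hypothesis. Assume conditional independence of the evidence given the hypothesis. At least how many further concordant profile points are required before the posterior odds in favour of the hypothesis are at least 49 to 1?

4

Prior odds = 9/491.
Combined Bayes factor of the evidence already in hand = (2/3) × 1.4 = 14/15.
Odds after that evidence = (9/491) × 14/15 = 42/2455.
Target odds = 49.
Need 8ⁿ ≥ 49 ÷ (42/2455) = 17185/6.
8³ = 512 falls short of 17185/6 but 8⁴ = 4096 reaches it, so n = 4.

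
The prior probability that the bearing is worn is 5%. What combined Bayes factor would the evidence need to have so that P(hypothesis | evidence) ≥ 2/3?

38

Prior odds = 0.05/0.95 = 1/19.
Target odds = (2/3)/(1/3) = 2.
Required Bayes factor = 2 ÷ (1/19) = 38.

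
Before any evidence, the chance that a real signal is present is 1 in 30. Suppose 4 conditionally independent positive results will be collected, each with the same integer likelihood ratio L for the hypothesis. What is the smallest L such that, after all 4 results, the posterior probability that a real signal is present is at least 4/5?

4

Prior odds = (1/30)/(29/30) = 1/29.
Target odds = 0.8/0.2 = 4.
Need L⁴ ≥ 4 ÷ (1/29) = 116.
3⁴ = 81 < 116 ≤ 256 = 4⁴, so L = 4.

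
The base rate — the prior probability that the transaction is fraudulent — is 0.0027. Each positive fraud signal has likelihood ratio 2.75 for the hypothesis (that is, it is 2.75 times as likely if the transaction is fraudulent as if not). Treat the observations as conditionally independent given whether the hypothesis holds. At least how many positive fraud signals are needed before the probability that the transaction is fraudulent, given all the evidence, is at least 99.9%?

Prior odds = 0.0027/0.9973 = 27/9973.
Likelihood ratio per positive fraud signal = 2.75.
Target posterior odds = 0.999/0.001 = 999.
Need (27/9973) × 2.75ⁿ ≥ 999, i.e. 2.75ⁿ ≥ 369001.
2.75¹² ≈187065 falls short of 369001 but 2.75¹³ ≈514428 reaches it, so n = 13.

13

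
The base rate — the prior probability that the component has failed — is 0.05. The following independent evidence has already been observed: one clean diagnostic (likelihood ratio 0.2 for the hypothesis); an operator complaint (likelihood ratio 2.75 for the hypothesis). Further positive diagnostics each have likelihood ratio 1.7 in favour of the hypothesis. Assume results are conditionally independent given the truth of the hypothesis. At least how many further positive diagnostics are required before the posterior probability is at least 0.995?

Prior odds = 0.05/0.95 = 1/19.
Combined Bayes factor of the evidence already in hand = 0.2 × 2.75 = 0.55.
Odds after that evidence = (1/19) × 0.55 = 11/380.
Target odds = 0.995/0.005 = 199.
Need 1.7ⁿ ≥ 199 ÷ (11/380) = 75620/11.
1.7¹⁶ ≈4866.12 falls short of 75620/11 but 1.7¹⁷ ≈8272.4 reaches it, so n = 17.

17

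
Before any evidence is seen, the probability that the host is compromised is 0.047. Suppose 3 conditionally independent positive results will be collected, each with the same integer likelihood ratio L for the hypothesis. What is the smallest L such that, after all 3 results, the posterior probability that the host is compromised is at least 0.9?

6

Prior odds = 0.047/0.953 = 47/953.
Target odds = 0.9/0.1 = 9.
Need L³ ≥ 9 ÷ (47/953) = 8577/47.
5³ = 125 < 8577/47 ≤ 216 = 6³, so L = 6.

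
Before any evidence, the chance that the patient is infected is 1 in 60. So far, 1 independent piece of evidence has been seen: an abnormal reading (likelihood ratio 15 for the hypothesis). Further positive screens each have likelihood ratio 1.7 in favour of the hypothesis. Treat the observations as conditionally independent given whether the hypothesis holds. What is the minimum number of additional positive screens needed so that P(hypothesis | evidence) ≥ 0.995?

13

Prior odds = (1/60)/(59/60) = 1/59.
Bayes factor of the evidence already in hand = 15.
Odds after that evidence = (1/59) × 15 = 15/59.
Target odds = 0.995/0.005 = 199.
Need 1.7ⁿ ≥ 199 ÷ (15/59) = 11741/15.
1.7¹² ≈582.622 falls short of 11741/15 but 1.7¹³ ≈990.458 reaches it, so n = 13.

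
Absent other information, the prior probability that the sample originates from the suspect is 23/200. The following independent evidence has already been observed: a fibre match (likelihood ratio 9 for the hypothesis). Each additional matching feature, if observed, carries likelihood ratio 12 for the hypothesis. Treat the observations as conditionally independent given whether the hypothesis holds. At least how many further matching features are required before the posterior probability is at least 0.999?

3

Prior odds = 0.115/0.885 = 23/177.
Bayes factor of the evidence already in hand = 9.
Odds after that evidence = (23/177) × 9 = 69/59.
Target odds = 0.999/0.001 = 999.
Need 12ⁿ ≥ 999 ÷ (69/59) = 19647/23.
12² = 144 falls short of 19647/23 but 12³ = 1728 reaches it, so n = 3.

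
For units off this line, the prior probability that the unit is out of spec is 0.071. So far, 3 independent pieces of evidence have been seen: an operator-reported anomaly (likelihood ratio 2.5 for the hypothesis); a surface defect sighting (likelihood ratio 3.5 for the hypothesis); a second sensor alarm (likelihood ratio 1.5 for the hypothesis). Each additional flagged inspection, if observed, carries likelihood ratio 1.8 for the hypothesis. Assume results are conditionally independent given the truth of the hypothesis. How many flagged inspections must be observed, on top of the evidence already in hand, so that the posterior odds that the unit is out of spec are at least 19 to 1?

6

Prior odds = 0.071/0.929 = 71/929.
Combined Bayes factor of the evidence already in hand = 2.5 × 3.5 × 1.5 = 13.125.
Odds after that evidence = (71/929) × 13.125 = 7455/7432.
Target odds = 19.
Need 1.8ⁿ ≥ 19 ÷ (7455/7432) = 141208/7455.
1.8⁵ = 18.89568 falls short of 141208/7455 but 1.8⁶ = 531441/15625 reaches it, so n = 6.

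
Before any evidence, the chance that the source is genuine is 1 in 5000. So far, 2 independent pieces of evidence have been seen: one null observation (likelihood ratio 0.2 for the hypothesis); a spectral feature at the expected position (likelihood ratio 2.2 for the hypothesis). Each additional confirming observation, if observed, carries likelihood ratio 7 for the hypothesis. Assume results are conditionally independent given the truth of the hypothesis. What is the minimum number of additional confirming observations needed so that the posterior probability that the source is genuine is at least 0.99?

8

Prior odds = 0.0002/0.9998 = 1/4999.
Combined Bayes factor of the evidence already in hand = 0.2 × 2.2 = 0.44.
Odds after that evidence = (1/4999) × 0.44 = 11/124975.
Target odds = 0.99/0.01 = 99.
Need 7ⁿ ≥ 99 ÷ (11/124975) = 1124775.
7⁷ = 823543 falls short of 1124775 but 7⁸ = 5764801 reaches it, so n = 8.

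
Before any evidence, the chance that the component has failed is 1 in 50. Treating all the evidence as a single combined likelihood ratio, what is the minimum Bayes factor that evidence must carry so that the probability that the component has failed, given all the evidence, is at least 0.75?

Prior odds = 0.02/0.98 = 1/49.
Target odds = 0.75/0.25 = 3.
Required Bayes factor = 3 ÷ (1/49) = 147.

147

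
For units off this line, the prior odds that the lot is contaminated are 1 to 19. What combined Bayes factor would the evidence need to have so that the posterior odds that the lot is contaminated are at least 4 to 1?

76

Prior odds = 1/19.
Target odds = 4.
Required Bayes factor = 4 ÷ (1/19) = 76.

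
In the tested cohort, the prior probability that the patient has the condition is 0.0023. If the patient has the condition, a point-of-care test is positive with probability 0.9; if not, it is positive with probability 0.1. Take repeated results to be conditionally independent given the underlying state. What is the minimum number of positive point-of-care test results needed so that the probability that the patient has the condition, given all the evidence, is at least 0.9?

4

Prior odds = 0.0023/0.9977 = 23/9977.
Likelihood ratio of a positive = 0.9/0.1 = 9.
Target odds: 0.9 ÷ 0.1 = 9.
Require 9ⁿ ≥ 9 ÷ (23/9977) = 89793/23.
9³ = 729 falls short of 89793/23 but 9⁴ = 6561 reaches it, so n = 4.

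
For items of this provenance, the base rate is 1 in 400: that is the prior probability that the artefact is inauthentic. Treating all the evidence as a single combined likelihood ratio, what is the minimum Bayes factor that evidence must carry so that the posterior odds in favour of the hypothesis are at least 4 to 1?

1596

Prior odds = 0.0025/0.9975 = 1/399.
Target odds = 4.
Required Bayes factor = 4 ÷ (1/399) = 1596.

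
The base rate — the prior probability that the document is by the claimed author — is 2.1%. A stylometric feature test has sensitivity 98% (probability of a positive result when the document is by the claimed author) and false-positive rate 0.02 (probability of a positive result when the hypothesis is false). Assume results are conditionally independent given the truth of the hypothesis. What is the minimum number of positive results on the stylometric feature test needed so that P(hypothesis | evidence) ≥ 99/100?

Prior odds = 0.021/0.979 = 21/979.
Likelihood ratio of a positive result = 0.98/0.02 = 49.
Target odds: 0.99 ÷ 0.01 = 99.
Require 49ⁿ ≥ 99 ÷ (21/979) = 32307/7.
49² = 2401 falls short of 32307/7 but 49³ = 117649 reaches it, so n = 3.

3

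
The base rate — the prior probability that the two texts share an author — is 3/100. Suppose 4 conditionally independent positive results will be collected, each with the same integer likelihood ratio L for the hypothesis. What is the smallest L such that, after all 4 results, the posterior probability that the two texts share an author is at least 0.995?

9

Prior odds = 0.03/0.97 = 3/97.
Target odds = 0.995/0.005 = 199.
Need L⁴ ≥ 199 ÷ (3/97) = 19303/3.
8⁴ = 4096 < 19303/3 ≤ 6561 = 9⁴, so L = 9.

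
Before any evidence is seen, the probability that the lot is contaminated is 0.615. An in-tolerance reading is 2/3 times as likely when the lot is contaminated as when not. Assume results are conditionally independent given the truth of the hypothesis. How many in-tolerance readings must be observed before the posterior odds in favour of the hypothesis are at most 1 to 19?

Prior odds: 0.615 ÷ 0.385 = 123/77.
Likelihood ratio per in-tolerance reading = 2/3.
Target odds = 1/19.
Require (2/3)ⁿ ≤ 1/19 ÷ (123/77) = 77/2337.
(2/3)⁸ = 256/6561 is still above 77/2337 but (2/3)⁹ = 512/19683 is at or below it, so n = 9.

9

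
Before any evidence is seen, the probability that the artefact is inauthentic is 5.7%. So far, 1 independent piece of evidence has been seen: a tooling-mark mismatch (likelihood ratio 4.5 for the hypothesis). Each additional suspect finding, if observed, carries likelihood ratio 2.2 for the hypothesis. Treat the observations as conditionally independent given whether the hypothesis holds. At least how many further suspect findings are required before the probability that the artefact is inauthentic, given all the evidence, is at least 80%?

Prior odds = 0.057/0.943 = 57/943.
Bayes factor of the evidence already in hand = 4.5.
Odds after that evidence = (57/943) × 4.5 = 513/1886.
Target odds = 0.8/0.2 = 4.
Need 2.2ⁿ ≥ 4 ÷ (513/1886) = 7544/513.
2.2³ = 10.648 falls short of 7544/513 but 2.2⁴ = 23.4256 reaches it, so n = 4.

4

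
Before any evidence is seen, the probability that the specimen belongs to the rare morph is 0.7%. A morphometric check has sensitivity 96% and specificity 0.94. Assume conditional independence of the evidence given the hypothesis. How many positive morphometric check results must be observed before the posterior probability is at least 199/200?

Prior odds = 0.007/0.993 = 7/993.
False-positive rate = 1 − 0.94 = 0.06; likelihood ratio of a positive = 0.96/0.06 = 16.
Target odds: 0.995 ÷ 0.005 = 199.
Require 16ⁿ ≥ 199 ÷ (7/993) = 197607/7.
16³ = 4096 falls short of 197607/7 but 16⁴ = 65536 reaches it, so n = 4.

4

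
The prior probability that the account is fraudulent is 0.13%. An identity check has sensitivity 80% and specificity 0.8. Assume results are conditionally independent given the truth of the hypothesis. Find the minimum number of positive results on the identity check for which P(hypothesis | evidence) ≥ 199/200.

Prior odds = 0.0013/0.9987 = 13/9987.
False-positive rate = 1 − 0.8 = 0.2; likelihood ratio of a positive = 0.8/0.2 = 4.
Target posterior odds = 0.995/0.005 = 199.
Require 4ⁿ ≥ 199 ÷ (13/9987) = 1987413/13.
4⁸ = 65536 falls short of 1987413/13 but 4⁹ = 262144 reaches it, so n = 9.

9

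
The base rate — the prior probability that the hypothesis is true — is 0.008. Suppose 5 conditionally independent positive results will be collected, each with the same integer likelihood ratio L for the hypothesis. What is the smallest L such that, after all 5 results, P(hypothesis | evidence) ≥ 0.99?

7

Prior odds = 0.008/0.992 = 1/124.
Target odds = 0.99/0.01 = 99.
Need L⁵ ≥ 99 ÷ (1/124) = 12276.
6⁵ = 7776 < 12276 ≤ 16807 = 7⁵, so L = 7.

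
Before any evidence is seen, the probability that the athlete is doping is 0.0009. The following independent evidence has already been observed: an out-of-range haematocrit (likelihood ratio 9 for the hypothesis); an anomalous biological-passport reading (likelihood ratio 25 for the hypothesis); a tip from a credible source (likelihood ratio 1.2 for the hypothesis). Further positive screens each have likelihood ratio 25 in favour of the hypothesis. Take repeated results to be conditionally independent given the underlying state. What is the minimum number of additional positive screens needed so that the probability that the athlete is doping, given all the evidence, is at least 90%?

2

Prior odds = 0.0009/0.9991 = 9/9991.
Combined Bayes factor of the evidence already in hand = 9 × 25 × 1.2 = 270.
Odds after that evidence = (9/9991) × 270 = 2430/9991.
Target odds = 0.9/0.1 = 9.
Need 25ⁿ ≥ 9 ÷ (2430/9991) = 9991/270.
25¹ = 25 falls short of 9991/270 but 25² = 625 reaches it, so n = 2.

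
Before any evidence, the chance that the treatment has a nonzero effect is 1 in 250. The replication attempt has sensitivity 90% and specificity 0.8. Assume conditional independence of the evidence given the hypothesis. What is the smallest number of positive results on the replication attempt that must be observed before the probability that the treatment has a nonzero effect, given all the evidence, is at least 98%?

7

Prior odds: 0.004 ÷ 0.996 = 1/249.
False-positive rate = 1 − 0.8 = 0.2; likelihood ratio of a positive = 0.9/0.2 = 4.5.
Target posterior odds = 0.98/0.02 = 49.
Need (1/249) × 4.5ⁿ ≥ 49, i.e. 4.5ⁿ ≥ 12201.
4.5⁶ = 8303.765625 falls short of 12201 but 4.5⁷ = 4782969/128 reaches it, so n = 7.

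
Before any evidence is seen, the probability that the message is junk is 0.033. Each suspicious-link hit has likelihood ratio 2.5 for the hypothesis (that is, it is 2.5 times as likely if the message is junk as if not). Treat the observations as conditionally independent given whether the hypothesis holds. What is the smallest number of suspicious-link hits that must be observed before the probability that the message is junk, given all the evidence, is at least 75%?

5

Prior odds = 0.033/0.967 = 33/967.
Likelihood ratio per suspicious-link hit = 2.5.
Target odds: 0.75 ÷ 0.25 = 3.
Require 2.5ⁿ ≥ 3 ÷ (33/967) = 967/11.
2.5⁴ = 39.0625 falls short of 967/11 but 2.5⁵ = 97.65625 reaches it, so n = 5.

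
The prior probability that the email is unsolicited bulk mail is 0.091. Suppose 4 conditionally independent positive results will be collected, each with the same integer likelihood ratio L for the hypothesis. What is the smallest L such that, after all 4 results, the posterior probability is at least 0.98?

Prior odds = 0.091/0.909 = 91/909.
Target odds = 0.98/0.02 = 49.
Need L⁴ ≥ 49 ÷ (91/909) = 6363/13.
4⁴ = 256 < 6363/13 ≤ 625 = 5⁴, so L = 5.

5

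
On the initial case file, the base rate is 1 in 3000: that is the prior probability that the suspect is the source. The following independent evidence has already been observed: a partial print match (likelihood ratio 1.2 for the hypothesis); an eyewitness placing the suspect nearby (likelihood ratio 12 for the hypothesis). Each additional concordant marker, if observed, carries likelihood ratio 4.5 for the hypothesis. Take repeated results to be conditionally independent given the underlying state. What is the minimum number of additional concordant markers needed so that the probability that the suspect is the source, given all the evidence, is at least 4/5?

5

Prior odds = (1/3000)/(2999/3000) = 1/2999.
Combined Bayes factor of the evidence already in hand = 1.2 × 12 = 14.4.
Odds after that evidence = (1/2999) × 14.4 = 72/14995.
Target odds = 0.8/0.2 = 4.
Need 4.5ⁿ ≥ 4 ÷ (72/14995) = 14995/18.
4.5⁴ = 410.0625 falls short of 14995/18 but 4.5⁵ = 1845.28125 reaches it, so n = 5.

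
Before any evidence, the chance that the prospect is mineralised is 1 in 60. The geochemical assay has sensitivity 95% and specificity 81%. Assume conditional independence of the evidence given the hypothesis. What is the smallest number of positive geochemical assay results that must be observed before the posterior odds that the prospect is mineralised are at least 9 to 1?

4

Prior odds: (1/60) ÷ (59/60) = 1/59.
False-positive rate = 1 − 0.81 = 0.19; likelihood ratio of a positive = 0.95/0.19 = 5.
Target odds = 9.
Require 5ⁿ ≥ 9 ÷ (1/59) = 531.
5³ = 125 falls short of 531 but 5⁴ = 625 reaches it, so n = 4.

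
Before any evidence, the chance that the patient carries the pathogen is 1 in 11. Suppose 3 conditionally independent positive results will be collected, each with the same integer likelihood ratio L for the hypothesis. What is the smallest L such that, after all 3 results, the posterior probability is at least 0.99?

10

Prior odds = (1/11)/(10/11) = 0.1.
Target odds = 0.99/0.01 = 99.
Need L³ ≥ 99 ÷ 0.1 = 990.
9³ = 729 < 990 ≤ 1000 = 10³, so L = 10.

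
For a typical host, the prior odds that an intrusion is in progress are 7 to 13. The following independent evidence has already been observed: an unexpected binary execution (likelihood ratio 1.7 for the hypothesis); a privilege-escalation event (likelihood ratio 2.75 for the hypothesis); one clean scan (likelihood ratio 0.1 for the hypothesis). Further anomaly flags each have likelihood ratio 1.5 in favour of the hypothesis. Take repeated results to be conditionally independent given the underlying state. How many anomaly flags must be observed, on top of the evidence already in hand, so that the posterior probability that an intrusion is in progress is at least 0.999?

21

Prior odds = 7/13.
Combined Bayes factor of the evidence already in hand = 1.7 × 2.75 × 0.1 = 0.4675.
Odds after that evidence = (7/13) × 0.4675 = 1309/5200.
Target odds = 0.999/0.001 = 999.
Need 1.5ⁿ ≥ 999 ÷ (1309/5200) = 5194800/1309.
1.5²⁰ ≈3325.26 falls short of 5194800/1309 but 1.5²¹ ≈4987.89 reaches it, so n = 21.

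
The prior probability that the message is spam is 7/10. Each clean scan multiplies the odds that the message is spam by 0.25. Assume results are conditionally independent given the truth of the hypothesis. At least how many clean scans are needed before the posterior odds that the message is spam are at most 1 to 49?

Prior odds: 0.7 ÷ 0.3 = 7/3.
Likelihood ratio per clean scan = 0.25.
Target odds = 1/49.
Need (7/3) × 0.25ⁿ ≤ 1/49, i.e. 0.25ⁿ ≤ 3/343.
0.25³ = 0.015625 is still above 3/343 but 0.25⁴ = 0.00390625 is at or below it, so n = 4.

4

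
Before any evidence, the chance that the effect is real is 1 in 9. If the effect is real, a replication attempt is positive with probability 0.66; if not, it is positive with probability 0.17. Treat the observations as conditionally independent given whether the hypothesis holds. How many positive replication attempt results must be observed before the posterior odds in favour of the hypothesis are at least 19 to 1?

Prior odds = (1/9)/(8/9) = 0.125.
Likelihood ratio of a positive = 0.66/0.17 = 66/17.
Target odds = 19.
Require (66/17)ⁿ ≥ 19 ÷ 0.125 = 152.
(66/17)³ = 287496/4913 falls short of 152 but (66/17)⁴ = 18974736/83521 reaches it, so n = 4.

4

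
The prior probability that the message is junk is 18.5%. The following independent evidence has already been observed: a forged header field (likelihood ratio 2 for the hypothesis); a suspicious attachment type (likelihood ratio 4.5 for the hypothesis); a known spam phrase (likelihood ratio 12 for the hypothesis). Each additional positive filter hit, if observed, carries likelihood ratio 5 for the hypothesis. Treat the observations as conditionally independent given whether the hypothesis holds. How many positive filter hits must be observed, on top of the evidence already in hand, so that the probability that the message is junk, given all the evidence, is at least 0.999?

3

Prior odds = 0.185/0.815 = 37/163.
Combined Bayes factor of the evidence already in hand = 2 × 4.5 × 12 = 108.
Odds after that evidence = (37/163) × 108 = 3996/163.
Target odds = 0.999/0.001 = 999.
Need 5ⁿ ≥ 999 ÷ (3996/163) = 40.75.
5² = 25 falls short of 40.75 but 5³ = 125 reaches it, so n = 3.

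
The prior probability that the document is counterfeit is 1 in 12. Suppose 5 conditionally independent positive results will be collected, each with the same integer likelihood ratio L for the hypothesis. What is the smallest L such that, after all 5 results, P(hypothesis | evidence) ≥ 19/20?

3

Prior odds = (1/12)/(11/12) = 1/11.
Target odds = 0.95/0.05 = 19.
Need L⁵ ≥ 19 ÷ (1/11) = 209.
2⁵ = 32 < 209 ≤ 243 = 3⁵, so L = 3.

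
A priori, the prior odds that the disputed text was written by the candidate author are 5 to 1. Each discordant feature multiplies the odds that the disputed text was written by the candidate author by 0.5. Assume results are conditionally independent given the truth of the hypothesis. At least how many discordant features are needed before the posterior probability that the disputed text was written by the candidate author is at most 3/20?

5

Prior odds = 5.
Likelihood ratio per discordant feature = 0.5.
Target posterior odds = 0.15/0.85 = 3/17.
Require 0.5ⁿ ≤ 3/17 ÷ 5 = 3/85.
0.5⁴ = 0.0625 is still above 3/85 but 0.5⁵ = 0.03125 is at or below it, so n = 5.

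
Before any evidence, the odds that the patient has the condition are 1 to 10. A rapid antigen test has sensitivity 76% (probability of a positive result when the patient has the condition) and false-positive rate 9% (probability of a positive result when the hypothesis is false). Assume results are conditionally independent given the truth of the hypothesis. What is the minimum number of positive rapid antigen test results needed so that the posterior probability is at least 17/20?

Prior odds = 0.1.
Likelihood ratio of a positive result = 0.76/0.09 = 76/9.
Target odds: 0.85 ÷ 0.15 = 17/3.
Require (76/9)ⁿ ≥ 17/3 ÷ 0.1 = 170/3.
(76/9)¹ = 76/9 falls short of 170/3 but (76/9)² = 5776/81 reaches it, so n = 2.

2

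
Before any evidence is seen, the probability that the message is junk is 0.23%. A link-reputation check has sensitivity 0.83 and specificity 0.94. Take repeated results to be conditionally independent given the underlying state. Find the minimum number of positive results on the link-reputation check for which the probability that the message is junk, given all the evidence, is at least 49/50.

4

Prior odds: 0.0023 ÷ 0.9977 = 23/9977.
False-positive rate = 1 − 0.94 = 0.06; likelihood ratio of a positive = 0.83/0.06 = 83/6.
Target odds: 0.98 ÷ 0.02 = 49.
Need (23/9977) × (83/6)ⁿ ≥ 49, i.e. (83/6)ⁿ ≥ 488873/23.
(83/6)³ = 571787/216 falls short of 488873/23 but (83/6)⁴ = 47458321/1296 reaches it, so n = 4.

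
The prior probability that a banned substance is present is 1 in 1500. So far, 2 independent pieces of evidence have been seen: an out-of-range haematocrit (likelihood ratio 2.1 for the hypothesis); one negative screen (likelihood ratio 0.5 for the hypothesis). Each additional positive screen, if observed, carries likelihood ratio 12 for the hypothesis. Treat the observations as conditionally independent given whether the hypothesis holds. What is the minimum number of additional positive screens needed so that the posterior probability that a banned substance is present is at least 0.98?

5

Prior odds = (1/1500)/(1499/1500) = 1/1499.
Combined Bayes factor of the evidence already in hand = 2.1 × 0.5 = 1.05.
Odds after that evidence = (1/1499) × 1.05 = 21/29980.
Target odds = 0.98/0.02 = 49.
Need 12ⁿ ≥ 49 ÷ (21/29980) = 209860/3.
12⁴ = 20736 falls short of 209860/3 but 12⁵ = 248832 reaches it, so n = 5.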